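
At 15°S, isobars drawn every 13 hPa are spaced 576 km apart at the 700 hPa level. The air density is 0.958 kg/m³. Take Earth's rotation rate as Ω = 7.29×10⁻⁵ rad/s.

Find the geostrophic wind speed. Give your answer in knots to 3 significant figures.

121 knots

Coriolis parameter at 15°S:
f = 2Ω sin φ = 2 × 7.29×10⁻⁵ × sin 15° = 3.77×10⁻⁵ s⁻¹
Pressure gradient: |∂P/∂n| = 1300 Pa / 576000 m = 2.26×10⁻³ Pa/m
Geostrophic balance (pressure-gradient force = Coriolis force):
V_g = (1/(fρ)) |∂P/∂n| = 2.26×10⁻³ / (3.77×10⁻⁵ × 0.958) = 62.4 m/s
Converting: 62.4 m/s × 1.944 = 121 knots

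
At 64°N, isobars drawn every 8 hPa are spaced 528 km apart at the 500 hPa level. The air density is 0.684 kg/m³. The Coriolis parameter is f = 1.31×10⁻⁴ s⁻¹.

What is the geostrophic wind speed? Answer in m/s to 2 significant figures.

Pressure gradient: |∂P/∂n| = 800 Pa / 528000 m = 1.52×10⁻³ Pa/m
Geostrophic balance (pressure-gradient force = Coriolis force):
V_g = (1/(fρ)) |∂P/∂n| = 1.52×10⁻³ / (1.31×10⁻⁴ × 0.684) = 16.9 m/s

17 m/s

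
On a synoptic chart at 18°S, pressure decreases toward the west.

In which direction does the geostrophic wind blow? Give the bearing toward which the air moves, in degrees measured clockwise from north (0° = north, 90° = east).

180°

The pressure-gradient force points toward the west (bearing 270°).
Geostrophic balance: in the Southern Hemisphere the Coriolis force deflects motion to the left, so the geostrophic wind blows 90° to the left of the pressure-gradient force (low pressure on the right).
Rotating 270° by 90° counterclockwise gives 180° — the wind blows toward the south.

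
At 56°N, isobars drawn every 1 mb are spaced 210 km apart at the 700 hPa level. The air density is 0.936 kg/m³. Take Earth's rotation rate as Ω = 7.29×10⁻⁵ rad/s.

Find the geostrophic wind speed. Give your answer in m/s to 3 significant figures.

4.21 m/s

Coriolis parameter at 56°N:
f = 2Ω sin φ = 2 × 7.29×10⁻⁵ × sin 56° = 1.21×10⁻⁴ s⁻¹
Pressure gradient: |∂P/∂n| = 100 Pa / 210000 m = 4.76×10⁻⁴ Pa/m
Geostrophic balance (pressure-gradient force = Coriolis force):
V_g = (1/(fρ)) |∂P/∂n| = 4.76×10⁻⁴ / (1.21×10⁻⁴ × 0.936) = 4.21 m/s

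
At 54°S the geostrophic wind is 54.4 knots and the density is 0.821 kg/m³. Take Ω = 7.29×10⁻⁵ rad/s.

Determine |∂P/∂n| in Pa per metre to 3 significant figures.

Coriolis parameter at 54°S:
f = 2Ω sin φ = 2 × 7.29×10⁻⁵ × sin 54° = 1.18×10⁻⁴ s⁻¹
Wind speed in SI: 54.4 knots = 28.0 m/s
Geostrophic balance rearranged: |∂P/∂n| = f ρ V_g
|∂P/∂n| = 1.18×10⁻⁴ × 0.821 × 28.0 = 2.71×10⁻³ Pa/m

2.71×10⁻³ Pa/m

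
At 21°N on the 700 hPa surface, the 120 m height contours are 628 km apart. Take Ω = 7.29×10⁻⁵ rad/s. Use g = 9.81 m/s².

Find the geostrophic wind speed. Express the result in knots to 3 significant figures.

69.7 knots

Coriolis parameter at 21°N:
f = 2Ω sin φ = 2 × 7.29×10⁻⁵ × sin 21° = 5.23×10⁻⁵ s⁻¹
Height gradient: |∂Z/∂n| = 120 m / 628000 m = 1.91×10⁻⁴
On a pressure surface, geostrophic balance gives V_g = (g/f)|∂Z/∂n|:
V_g = 9.81 × 1.91×10⁻⁴ / 5.23×10⁻⁵ = 35.9 m/s
Converting: 35.9 m/s × 1.944 = 69.7 knots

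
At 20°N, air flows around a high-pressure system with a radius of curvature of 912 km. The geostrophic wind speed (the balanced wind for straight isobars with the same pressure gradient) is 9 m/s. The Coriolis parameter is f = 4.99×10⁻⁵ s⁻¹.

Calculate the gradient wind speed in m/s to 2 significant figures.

12 m/s

Around a high, pressure-gradient force acts outward with centrifugal, so Coriolis balances both:
fV = (1/ρ)|∂P/∂n| + V²/R  →  V² − fR·V + fR·V_g = 0
With fR = 4.99×10⁻⁵ × 912×10³ m = 45.5 m/s:
V = [fR − √((fR)² − 4 fR V_g)]/2 = [45.5 − √(45.5² − 4×45.5×9)]/2 = 12.4 m/s
Supergeostrophic (V > V_g = 9 m/s), as expected around a high.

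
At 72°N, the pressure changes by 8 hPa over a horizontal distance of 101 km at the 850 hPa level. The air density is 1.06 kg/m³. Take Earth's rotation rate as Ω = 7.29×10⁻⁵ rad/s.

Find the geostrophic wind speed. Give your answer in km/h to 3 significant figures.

194 km/h

Coriolis parameter at 72°N:
f = 2Ω sin φ = 2 × 7.29×10⁻⁵ × sin 72° = 1.39×10⁻⁴ s⁻¹
Pressure gradient: |∂P/∂n| = 800 Pa / 101000 m = 7.92×10⁻³ Pa/m
Geostrophic balance (pressure-gradient force = Coriolis force):
V_g = (1/(fρ)) |∂P/∂n| = 7.92×10⁻³ / (1.39×10⁻⁴ × 1.06) = 53.9 m/s
Converting: 53.9 m/s × 3.6 = 194 km/h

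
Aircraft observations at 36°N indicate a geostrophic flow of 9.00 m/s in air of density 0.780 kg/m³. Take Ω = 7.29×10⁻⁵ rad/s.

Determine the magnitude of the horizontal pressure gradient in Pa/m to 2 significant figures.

Coriolis parameter at 36°N:
f = 2Ω sin φ = 2 × 7.29×10⁻⁵ × sin 36° = 8.57×10⁻⁵ s⁻¹
Geostrophic balance rearranged: |∂P/∂n| = f ρ V_g
|∂P/∂n| = 8.57×10⁻⁵ × 0.780 × 9.00 = 6.02×10⁻⁴ Pa/m

6.0×10⁻⁴ Pa/m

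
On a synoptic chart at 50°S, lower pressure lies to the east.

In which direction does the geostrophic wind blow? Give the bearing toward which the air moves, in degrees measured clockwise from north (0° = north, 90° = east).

The pressure-gradient force points toward the east (bearing 090°).
Geostrophic balance: in the Southern Hemisphere the Coriolis force deflects motion to the left, so the geostrophic wind blows 90° to the left of the pressure-gradient force (low pressure on the right).
Rotating 090° by 90° counterclockwise gives 000° — the wind blows toward the north.

000°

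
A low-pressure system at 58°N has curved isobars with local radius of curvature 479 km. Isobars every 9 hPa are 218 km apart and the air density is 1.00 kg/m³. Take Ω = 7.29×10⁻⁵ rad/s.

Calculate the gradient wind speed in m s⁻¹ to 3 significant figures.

23.8 m s⁻¹

Coriolis parameter at 58°N:
f = 2Ω sin φ = 2 × 7.29×10⁻⁵ × sin 58° = 1.24×10⁻⁴ s⁻¹
Pressure gradient: |∂P/∂n| = 900 Pa / 218000 m = 4.13×10⁻³ Pa/m
Geostrophic speed: V_g = |∂P/∂n|/(fρ) = 4.13×10⁻³/(1.24×10⁻⁴ × 1.00) = 33.4 m/s
Around a low, centrifugal force acts outward with Coriolis, so pressure-gradient force balances both:
(1/ρ)|∂P/∂n| = fV + V²/R  →  V² + fR·V − fR·V_g = 0
With fR = 1.24×10⁻⁴ × 479×10³ m = 59.2 m/s:
V = [−fR + √((fR)² + 4 fR V_g)]/2 = [−59.2 + √(59.2² + 4×59.2×33.4)]/2 = 23.8 m/s
Subgeostrophic (V < V_g = 33.4 m/s), as expected around a low.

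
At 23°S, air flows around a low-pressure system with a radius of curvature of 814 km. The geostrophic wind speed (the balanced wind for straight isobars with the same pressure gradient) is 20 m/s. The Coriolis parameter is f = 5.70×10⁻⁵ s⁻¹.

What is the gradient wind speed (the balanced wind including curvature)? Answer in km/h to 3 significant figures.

54.3 km/h

Around a low, centrifugal force acts outward with Coriolis, so pressure-gradient force balances both:
(1/ρ)|∂P/∂n| = fV + V²/R  →  V² + fR·V − fR·V_g = 0
With fR = 5.70×10⁻⁵ × 814×10³ m = 46.4 m/s:
V = [−fR + √((fR)² + 4 fR V_g)]/2 = [−46.4 + √(46.4² + 4×46.4×20)]/2 = 15.1 m/s
Subgeostrophic (V < V_g = 20 m/s), as expected around a low.
Converting: 15.1 m/s × 3.6 = 54.3 km/h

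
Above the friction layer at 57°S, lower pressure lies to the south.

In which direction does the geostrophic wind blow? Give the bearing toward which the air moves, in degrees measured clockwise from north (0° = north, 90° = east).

090°

The pressure-gradient force points toward the south (bearing 180°).
Geostrophic balance: in the Southern Hemisphere the Coriolis force deflects motion to the left, so the geostrophic wind blows 90° to the left of the pressure-gradient force (low pressure on the right).
Rotating 180° by 90° counterclockwise gives 090° — the wind blows toward the east.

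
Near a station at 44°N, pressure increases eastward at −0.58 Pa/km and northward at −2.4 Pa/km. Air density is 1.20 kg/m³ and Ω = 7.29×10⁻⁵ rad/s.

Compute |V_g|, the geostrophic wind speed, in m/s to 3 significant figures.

20.3 m/s

Coriolis parameter at 44°N:
f = 2Ω sin φ = 2 × 7.29×10⁻⁵ × sin 44° = 1.01×10⁻⁴ s⁻¹
Component geostrophic relations (x east, y north):
u_g = −(1/(fρ)) ∂P/∂y,  v_g = (1/(fρ)) ∂P/∂x
u_g = −(−2.4×10⁻³)/(1.01×10⁻⁴ × 1.20) = 19.7 m/s;  v_g = (−0.58×10⁻³)/(1.01×10⁻⁴ × 1.20) = −4.77 m/s
|V_g| = √(u_g² + v_g²) = 20.3 m/s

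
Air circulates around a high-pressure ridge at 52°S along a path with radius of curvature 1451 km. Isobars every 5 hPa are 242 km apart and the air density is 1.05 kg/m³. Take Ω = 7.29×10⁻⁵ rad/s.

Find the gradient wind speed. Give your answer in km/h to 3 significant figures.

69.8 km/h

Coriolis parameter at 52°S:
f = 2Ω sin φ = 2 × 7.29×10⁻⁵ × sin 52° = 1.15×10⁻⁴ s⁻¹
Pressure gradient: |∂P/∂n| = 500 Pa / 242000 m = 2.07×10⁻³ Pa/m
Geostrophic speed: V_g = |∂P/∂n|/(fρ) = 2.07×10⁻³/(1.15×10⁻⁴ × 1.05) = 17.1 m/s
Around a high, pressure-gradient force acts outward with centrifugal, so Coriolis balances both:
fV = (1/ρ)|∂P/∂n| + V²/R  →  V² − fR·V + fR·V_g = 0
With fR = 1.15×10⁻⁴ × 1451×10³ m = 167 m/s:
V = [fR − √((fR)² − 4 fR V_g)]/2 = [167 − √(167² − 4×167×17.1)]/2 = 19.4 m/s
Supergeostrophic (V > V_g = 17.1 m/s), as expected around a high.
Converting: 19.4 m/s × 3.6 = 69.8 km/h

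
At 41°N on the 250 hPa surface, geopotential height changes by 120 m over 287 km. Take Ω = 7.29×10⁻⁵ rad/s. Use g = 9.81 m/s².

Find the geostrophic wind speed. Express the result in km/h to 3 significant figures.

154 km/h

Coriolis parameter at 41°N:
f = 2Ω sin φ = 2 × 7.29×10⁻⁵ × sin 41° = 9.57×10⁻⁵ s⁻¹
Height gradient: |∂Z/∂n| = 120 m / 287000 m = 4.18×10⁻⁴
On a pressure surface, geostrophic balance gives V_g = (g/f)|∂Z/∂n|:
V_g = 9.81 × 4.18×10⁻⁴ / 9.57×10⁻⁵ = 42.9 m/s
Converting: 42.9 m/s × 3.6 = 154 km/h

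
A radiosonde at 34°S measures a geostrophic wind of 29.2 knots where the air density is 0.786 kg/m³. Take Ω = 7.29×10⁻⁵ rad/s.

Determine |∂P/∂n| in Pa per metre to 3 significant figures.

9.63×10⁻⁴ Pa/m

Coriolis parameter at 34°S:
f = 2Ω sin φ = 2 × 7.29×10⁻⁵ × sin 34° = 8.15×10⁻⁵ s⁻¹
Wind speed in SI: 29.2 knots = 15.0 m/s
Geostrophic balance rearranged: |∂P/∂n| = f ρ V_g
|∂P/∂n| = 8.15×10⁻⁵ × 0.786 × 15.0 = 9.63×10⁻⁴ Pa/m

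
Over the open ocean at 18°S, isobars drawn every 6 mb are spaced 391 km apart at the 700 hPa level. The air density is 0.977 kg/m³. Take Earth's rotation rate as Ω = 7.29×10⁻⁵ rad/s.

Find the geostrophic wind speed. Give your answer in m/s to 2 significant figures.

35 m/s

Coriolis parameter at 18°S:
f = 2Ω sin φ = 2 × 7.29×10⁻⁵ × sin 18° = 4.51×10⁻⁵ s⁻¹
Pressure gradient: |∂P/∂n| = 600 Pa / 391000 m = 1.53×10⁻³ Pa/m
Geostrophic balance (pressure-gradient force = Coriolis force):
V_g = (1/(fρ)) |∂P/∂n| = 1.53×10⁻³ / (4.51×10⁻⁵ × 0.977) = 34.9 m/s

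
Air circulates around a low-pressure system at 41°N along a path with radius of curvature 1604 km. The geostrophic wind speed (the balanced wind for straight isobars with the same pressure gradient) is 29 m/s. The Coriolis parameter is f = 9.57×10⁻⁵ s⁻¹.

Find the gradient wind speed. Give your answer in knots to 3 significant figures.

48.5 knots

Around a low, centrifugal force acts outward with Coriolis, so pressure-gradient force balances both:
(1/ρ)|∂P/∂n| = fV + V²/R  →  V² + fR·V − fR·V_g = 0
With fR = 9.57×10⁻⁵ × 1604×10³ m = 154 m/s:
V = [−fR + √((fR)² + 4 fR V_g)]/2 = [−154 + √(154² + 4×154×29)]/2 = 24.9 m/s
Subgeostrophic (V < V_g = 29 m/s), as expected around a low.
Converting: 24.9 m/s × 1.944 = 48.5 knots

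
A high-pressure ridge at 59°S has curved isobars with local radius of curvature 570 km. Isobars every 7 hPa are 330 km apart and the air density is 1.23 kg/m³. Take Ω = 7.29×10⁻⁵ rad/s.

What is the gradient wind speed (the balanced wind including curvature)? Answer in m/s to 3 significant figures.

Coriolis parameter at 59°S:
f = 2Ω sin φ = 2 × 7.29×10⁻⁵ × sin 59° = 1.25×10⁻⁴ s⁻¹
Pressure gradient: |∂P/∂n| = 700 Pa / 330000 m = 2.12×10⁻³ Pa/m
Geostrophic speed: V_g = |∂P/∂n|/(fρ) = 2.12×10⁻³/(1.25×10⁻⁴ × 1.23) = 13.8 m/s
Around a high, pressure-gradient force acts outward with centrifugal, so Coriolis balances both:
fV = (1/ρ)|∂P/∂n| + V²/R  →  V² − fR·V + fR·V_g = 0
With fR = 1.25×10⁻⁴ × 570×10³ m = 71.2 m/s:
V = [fR − √((fR)² − 4 fR V_g)]/2 = [71.2 − √(71.2² − 4×71.2×13.8)]/2 = 18.7 m/s
Supergeostrophic (V > V_g = 13.8 m/s), as expected around a high.

18.7 m/s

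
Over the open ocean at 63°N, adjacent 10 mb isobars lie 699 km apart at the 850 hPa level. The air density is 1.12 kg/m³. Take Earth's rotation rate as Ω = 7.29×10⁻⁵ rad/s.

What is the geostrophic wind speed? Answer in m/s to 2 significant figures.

9.8 m/s

Coriolis parameter at 63°N:
f = 2Ω sin φ = 2 × 7.29×10⁻⁵ × sin 63° = 1.30×10⁻⁴ s⁻¹
Pressure gradient: |∂P/∂n| = 1000 Pa / 699000 m = 1.43×10⁻³ Pa/m
Geostrophic balance (pressure-gradient force = Coriolis force):
V_g = (1/(fρ)) |∂P/∂n| = 1.43×10⁻³ / (1.30×10⁻⁴ × 1.12) = 9.83 m/s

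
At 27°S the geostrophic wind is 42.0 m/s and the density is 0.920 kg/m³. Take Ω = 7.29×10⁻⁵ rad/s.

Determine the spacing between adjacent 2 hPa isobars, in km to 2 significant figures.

78 km

Coriolis parameter at 27°S:
f = 2Ω sin φ = 2 × 7.29×10⁻⁵ × sin 27° = 6.62×10⁻⁵ s⁻¹
Geostrophic balance rearranged: |∂P/∂n| = f ρ V_g
|∂P/∂n| = 6.62×10⁻⁵ × 0.920 × 42.0 = 2.56×10⁻³ Pa/m
Isobar spacing: Δn = ΔP/|∂P/∂n| = 200 Pa / 2.56×10⁻³ Pa/m = 78197 m ≈ 78 km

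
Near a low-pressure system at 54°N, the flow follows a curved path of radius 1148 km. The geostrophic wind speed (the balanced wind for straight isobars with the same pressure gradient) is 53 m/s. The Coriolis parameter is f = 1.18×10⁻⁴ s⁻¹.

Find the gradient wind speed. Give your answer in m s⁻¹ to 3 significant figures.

40.7 m s⁻¹

Around a low, centrifugal force acts outward with Coriolis, so pressure-gradient force balances both:
(1/ρ)|∂P/∂n| = fV + V²/R  →  V² + fR·V − fR·V_g = 0
With fR = 1.18×10⁻⁴ × 1148×10³ m = 135 m/s:
V = [−fR + √((fR)² + 4 fR V_g)]/2 = [−135 + √(135² + 4×135×53)]/2 = 40.7 m/s
Subgeostrophic (V < V_g = 53 m/s), as expected around a low.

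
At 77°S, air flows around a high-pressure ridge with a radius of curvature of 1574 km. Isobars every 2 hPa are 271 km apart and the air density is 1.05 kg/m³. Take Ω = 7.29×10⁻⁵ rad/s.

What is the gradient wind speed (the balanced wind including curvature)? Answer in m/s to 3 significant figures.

5.06 m/s

Coriolis parameter at 77°S:
f = 2Ω sin φ = 2 × 7.29×10⁻⁵ × sin 77° = 1.42×10⁻⁴ s⁻¹
Pressure gradient: |∂P/∂n| = 200 Pa / 271000 m = 7.38×10⁻⁴ Pa/m
Geostrophic speed: V_g = |∂P/∂n|/(fρ) = 7.38×10⁻⁴/(1.42×10⁻⁴ × 1.05) = 4.95 m/s
Around a high, pressure-gradient force acts outward with centrifugal, so Coriolis balances both:
fV = (1/ρ)|∂P/∂n| + V²/R  →  V² − fR·V + fR·V_g = 0
With fR = 1.42×10⁻⁴ × 1574×10³ m = 224 m/s:
V = [fR − √((fR)² − 4 fR V_g)]/2 = [224 − √(224² − 4×224×4.95)]/2 = 5.06 m/s
Supergeostrophic (V > V_g = 4.95 m/s), as expected around a high.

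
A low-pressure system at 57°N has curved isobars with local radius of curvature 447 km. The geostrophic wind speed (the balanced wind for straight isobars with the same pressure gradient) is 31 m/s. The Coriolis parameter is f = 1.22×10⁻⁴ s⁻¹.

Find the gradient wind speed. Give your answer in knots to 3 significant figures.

Around a low, centrifugal force acts outward with Coriolis, so pressure-gradient force balances both:
(1/ρ)|∂P/∂n| = fV + V²/R  →  V² + fR·V − fR·V_g = 0
With fR = 1.22×10⁻⁴ × 447×10³ m = 54.5 m/s:
V = [−fR + √((fR)² + 4 fR V_g)]/2 = [−54.5 + √(54.5² + 4×54.5×31)]/2 = 22.1 m/s
Subgeostrophic (V < V_g = 31 m/s), as expected around a low.
Converting: 22.1 m/s × 1.944 = 42.9 knots

42.9 knots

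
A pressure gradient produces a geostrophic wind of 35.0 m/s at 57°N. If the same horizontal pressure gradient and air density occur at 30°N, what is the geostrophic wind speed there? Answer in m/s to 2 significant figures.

59 m/s

With the same pressure gradient and density, V_g ∝ 1/f ∝ 1/sin φ.
V₂ = V₁ · sin φ₁ / sin φ₂ = 35.0 × sin 57° / sin 30°
V₂ = 35.0 × 0.8387/0.5000 = 59 m/s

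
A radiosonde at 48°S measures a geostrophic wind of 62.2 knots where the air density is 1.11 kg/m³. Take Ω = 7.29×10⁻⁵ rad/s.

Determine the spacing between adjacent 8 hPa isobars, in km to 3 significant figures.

Coriolis parameter at 48°S:
f = 2Ω sin φ = 2 × 7.29×10⁻⁵ × sin 48° = 1.08×10⁻⁴ s⁻¹
Wind speed in SI: 62.2 knots = 32.0 m/s
Geostrophic balance rearranged: |∂P/∂n| = f ρ V_g
|∂P/∂n| = 1.08×10⁻⁴ × 1.11 × 32.0 = 3.85×10⁻³ Pa/m
Isobar spacing: Δn = ΔP/|∂P/∂n| = 800 Pa / 3.85×10⁻³ Pa/m = 207878 m ≈ 208 km

208 km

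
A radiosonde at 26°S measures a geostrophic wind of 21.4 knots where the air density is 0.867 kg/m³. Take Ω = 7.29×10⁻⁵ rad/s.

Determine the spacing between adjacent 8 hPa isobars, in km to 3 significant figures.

1310 km

Coriolis parameter at 26°S:
f = 2Ω sin φ = 2 × 7.29×10⁻⁵ × sin 26° = 6.39×10⁻⁵ s⁻¹
Wind speed in SI: 21.4 knots = 11.0 m/s
Geostrophic balance rearranged: |∂P/∂n| = f ρ V_g
|∂P/∂n| = 6.39×10⁻⁵ × 0.867 × 11.0 = 6.10×10⁻⁴ Pa/m
Isobar spacing: Δn = ΔP/|∂P/∂n| = 800 Pa / 6.10×10⁻⁴ Pa/m = 1311353 m ≈ 1310 km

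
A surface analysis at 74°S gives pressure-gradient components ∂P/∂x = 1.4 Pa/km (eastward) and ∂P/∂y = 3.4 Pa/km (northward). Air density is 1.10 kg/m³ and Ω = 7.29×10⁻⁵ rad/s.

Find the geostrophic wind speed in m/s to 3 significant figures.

Coriolis parameter at 74°S:
f = 2Ω sin φ = 2 × 7.29×10⁻⁵ × sin 74° = 1.40×10⁻⁴ s⁻¹
In the Southern Hemisphere f is negative: f = −1.40×10⁻⁴ s⁻¹.
Component geostrophic relations (x east, y north):
u_g = −(1/(fρ)) ∂P/∂y,  v_g = (1/(fρ)) ∂P/∂x
u_g = −(3.4×10⁻³)/(−1.40×10⁻⁴ × 1.10) = 22.1 m/s;  v_g = (1.4×10⁻³)/(−1.40×10⁻⁴ × 1.10) = −9.08 m/s
|V_g| = √(u_g² + v_g²) = 23.9 m/s

23.9 m/s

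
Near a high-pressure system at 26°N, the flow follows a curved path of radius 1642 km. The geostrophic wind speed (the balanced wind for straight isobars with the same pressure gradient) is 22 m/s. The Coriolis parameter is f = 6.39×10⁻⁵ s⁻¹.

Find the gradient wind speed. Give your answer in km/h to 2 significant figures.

110 km/h

Around a high, pressure-gradient force acts outward with centrifugal, so Coriolis balances both:
fV = (1/ρ)|∂P/∂n| + V²/R  →  V² − fR·V + fR·V_g = 0
With fR = 6.39×10⁻⁵ × 1642×10³ m = 105 m/s:
V = [fR − √((fR)² − 4 fR V_g)]/2 = [105 − √(105² − 4×105×22)]/2 = 31.4 m/s
Supergeostrophic (V > V_g = 22 m/s), as expected around a high.
Converting: 31.4 m/s × 3.6 = 110 km/h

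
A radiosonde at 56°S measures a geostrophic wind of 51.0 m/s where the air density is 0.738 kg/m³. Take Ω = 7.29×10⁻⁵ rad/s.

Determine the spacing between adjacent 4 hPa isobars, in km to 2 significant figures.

Coriolis parameter at 56°S:
f = 2Ω sin φ = 2 × 7.29×10⁻⁵ × sin 56° = 1.21×10⁻⁴ s⁻¹
Geostrophic balance rearranged: |∂P/∂n| = f ρ V_g
|∂P/∂n| = 1.21×10⁻⁴ × 0.738 × 51.0 = 4.55×10⁻³ Pa/m
Isobar spacing: Δn = ΔP/|∂P/∂n| = 400 Pa / 4.55×10⁻³ Pa/m = 87923 m ≈ 88 km

88 km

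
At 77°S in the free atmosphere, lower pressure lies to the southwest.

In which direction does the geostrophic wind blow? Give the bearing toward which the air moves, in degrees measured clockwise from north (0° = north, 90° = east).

The pressure-gradient force points toward the southwest (bearing 225°).
Geostrophic balance: in the Southern Hemisphere the Coriolis force deflects motion to the left, so the geostrophic wind blows 90° to the left of the pressure-gradient force (low pressure on the right).
Rotating 225° by 90° counterclockwise gives 135° — the wind blows toward the southeast.

135°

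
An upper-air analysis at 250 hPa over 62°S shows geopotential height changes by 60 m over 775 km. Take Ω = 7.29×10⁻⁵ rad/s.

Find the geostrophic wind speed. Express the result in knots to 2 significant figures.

Coriolis parameter at 62°S:
f = 2Ω sin φ = 2 × 7.29×10⁻⁵ × sin 62° = 1.29×10⁻⁴ s⁻¹
Height gradient: |∂Z/∂n| = 60 m / 775000 m = 7.74×10⁻⁵
On a pressure surface, geostrophic balance gives V_g = (g/f)|∂Z/∂n|:
V_g = 9.81 × 7.74×10⁻⁵ / 1.29×10⁻⁴ = 5.90 m/s
Converting: 5.90 m/s × 1.944 = 11 knots

11 knots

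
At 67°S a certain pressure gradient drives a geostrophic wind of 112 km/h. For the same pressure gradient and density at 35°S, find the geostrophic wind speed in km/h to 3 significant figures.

180 km/h

With the same pressure gradient and density, V_g ∝ 1/f ∝ 1/sin φ.
V₂ = V₁ · sin φ₁ / sin φ₂ = 112 × sin 67° / sin 35°
V₂ = 112 × 0.9205/0.5736 = 180 km/h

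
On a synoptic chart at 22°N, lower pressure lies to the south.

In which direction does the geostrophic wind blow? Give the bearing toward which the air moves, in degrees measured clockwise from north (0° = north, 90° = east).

270°

The pressure-gradient force points toward the south (bearing 180°).
Geostrophic balance: in the Northern Hemisphere the Coriolis force deflects motion to the right, so the geostrophic wind blows 90° to the right of the pressure-gradient force (low pressure on the left).
Rotating 180° by 90° clockwise gives 270° — the wind blows toward the west.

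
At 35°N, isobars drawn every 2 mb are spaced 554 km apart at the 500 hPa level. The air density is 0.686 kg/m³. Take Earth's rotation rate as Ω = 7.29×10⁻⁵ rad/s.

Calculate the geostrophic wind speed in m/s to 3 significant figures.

6.29 m/s

Coriolis parameter at 35°N:
f = 2Ω sin φ = 2 × 7.29×10⁻⁵ × sin 35° = 8.36×10⁻⁵ s⁻¹
Pressure gradient: |∂P/∂n| = 200 Pa / 554000 m = 3.61×10⁻⁴ Pa/m
Geostrophic balance (pressure-gradient force = Coriolis force):
V_g = (1/(fρ)) |∂P/∂n| = 3.61×10⁻⁴ / (8.36×10⁻⁵ × 0.686) = 6.29 m/s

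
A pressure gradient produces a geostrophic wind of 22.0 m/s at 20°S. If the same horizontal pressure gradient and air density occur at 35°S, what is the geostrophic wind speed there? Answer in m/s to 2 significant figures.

13 m/s

With the same pressure gradient and density, V_g ∝ 1/f ∝ 1/sin φ.
V₂ = V₁ · sin φ₁ / sin φ₂ = 22.0 × sin 20° / sin 35°
V₂ = 22.0 × 0.3420/0.5736 = 13 m/s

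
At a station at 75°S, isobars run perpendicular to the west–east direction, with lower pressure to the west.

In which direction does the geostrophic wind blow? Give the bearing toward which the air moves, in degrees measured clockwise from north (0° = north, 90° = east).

The pressure-gradient force points toward the west (bearing 270°).
Geostrophic balance: in the Southern Hemisphere the Coriolis force deflects motion to the left, so the geostrophic wind blows 90° to the left of the pressure-gradient force (low pressure on the right).
Rotating 270° by 90° counterclockwise gives 180° — the wind blows toward the south.

180°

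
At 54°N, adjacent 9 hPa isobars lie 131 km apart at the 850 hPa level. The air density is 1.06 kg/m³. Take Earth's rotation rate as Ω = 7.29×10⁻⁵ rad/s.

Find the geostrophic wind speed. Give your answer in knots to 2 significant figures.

110 knots

Coriolis parameter at 54°N:
f = 2Ω sin φ = 2 × 7.29×10⁻⁵ × sin 54° = 1.18×10⁻⁴ s⁻¹
Pressure gradient: |∂P/∂n| = 900 Pa / 131000 m = 6.87×10⁻³ Pa/m
Geostrophic balance (pressure-gradient force = Coriolis force):
V_g = (1/(fρ)) |∂P/∂n| = 6.87×10⁻³ / (1.18×10⁻⁴ × 1.06) = 54.9 m/s
Converting: 54.9 m/s × 1.944 = 110 knots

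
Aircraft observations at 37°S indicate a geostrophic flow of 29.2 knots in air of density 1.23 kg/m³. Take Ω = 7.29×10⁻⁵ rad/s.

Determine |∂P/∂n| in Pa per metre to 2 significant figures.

Coriolis parameter at 37°S:
f = 2Ω sin φ = 2 × 7.29×10⁻⁵ × sin 37° = 8.77×10⁻⁵ s⁻¹
Wind speed in SI: 29.2 knots = 15.0 m/s
Geostrophic balance rearranged: |∂P/∂n| = f ρ V_g
|∂P/∂n| = 8.77×10⁻⁵ × 1.23 × 15.0 = 1.62×10⁻³ Pa/m

1.6×10⁻³ Pa/m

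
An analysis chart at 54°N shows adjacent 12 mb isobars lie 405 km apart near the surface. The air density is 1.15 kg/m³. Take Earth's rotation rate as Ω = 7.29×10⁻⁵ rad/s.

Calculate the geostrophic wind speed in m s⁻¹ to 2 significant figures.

22 m s⁻¹

Coriolis parameter at 54°N:
f = 2Ω sin φ = 2 × 7.29×10⁻⁵ × sin 54° = 1.18×10⁻⁴ s⁻¹
Pressure gradient: |∂P/∂n| = 1200 Pa / 405000 m = 2.96×10⁻³ Pa/m
Geostrophic balance (pressure-gradient force = Coriolis force):
V_g = (1/(fρ)) |∂P/∂n| = 2.96×10⁻³ / (1.18×10⁻⁴ × 1.15) = 21.8 m/s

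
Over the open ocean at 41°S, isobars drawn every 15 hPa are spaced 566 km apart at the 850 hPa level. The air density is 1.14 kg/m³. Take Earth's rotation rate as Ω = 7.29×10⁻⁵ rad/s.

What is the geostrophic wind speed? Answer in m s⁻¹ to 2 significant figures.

Coriolis parameter at 41°S:
f = 2Ω sin φ = 2 × 7.29×10⁻⁵ × sin 41° = 9.57×10⁻⁵ s⁻¹
Pressure gradient: |∂P/∂n| = 1500 Pa / 566000 m = 2.65×10⁻³ Pa/m
Geostrophic balance (pressure-gradient force = Coriolis force):
V_g = (1/(fρ)) |∂P/∂n| = 2.65×10⁻³ / (9.57×10⁻⁵ × 1.14) = 24.3 m/s

24 m s⁻¹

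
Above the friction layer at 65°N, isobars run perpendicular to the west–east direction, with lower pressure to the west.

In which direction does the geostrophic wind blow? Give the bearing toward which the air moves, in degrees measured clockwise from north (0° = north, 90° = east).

The pressure-gradient force points toward the west (bearing 270°).
Geostrophic balance: in the Northern Hemisphere the Coriolis force deflects motion to the right, so the geostrophic wind blows 90° to the right of the pressure-gradient force (low pressure on the left).
Rotating 270° by 90° clockwise gives 000° — the wind blows toward the north.

000°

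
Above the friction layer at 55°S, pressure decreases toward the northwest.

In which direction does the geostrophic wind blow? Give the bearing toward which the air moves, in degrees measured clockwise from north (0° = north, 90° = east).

The pressure-gradient force points toward the northwest (bearing 315°).
Geostrophic balance: in the Southern Hemisphere the Coriolis force deflects motion to the left, so the geostrophic wind blows 90° to the left of the pressure-gradient force (low pressure on the right).
Rotating 315° by 90° counterclockwise gives 225° — the wind blows toward the southwest.

225°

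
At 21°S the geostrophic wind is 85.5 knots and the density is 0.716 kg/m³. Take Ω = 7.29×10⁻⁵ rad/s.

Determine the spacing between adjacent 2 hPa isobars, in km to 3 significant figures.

Coriolis parameter at 21°S:
f = 2Ω sin φ = 2 × 7.29×10⁻⁵ × sin 21° = 5.23×10⁻⁵ s⁻¹
Wind speed in SI: 85.5 knots = 44.0 m/s
Geostrophic balance rearranged: |∂P/∂n| = f ρ V_g
|∂P/∂n| = 5.23×10⁻⁵ × 0.716 × 44.0 = 1.65×10⁻³ Pa/m
Isobar spacing: Δn = ΔP/|∂P/∂n| = 200 Pa / 1.65×10⁻³ Pa/m = 121542 m ≈ 122 km

122 km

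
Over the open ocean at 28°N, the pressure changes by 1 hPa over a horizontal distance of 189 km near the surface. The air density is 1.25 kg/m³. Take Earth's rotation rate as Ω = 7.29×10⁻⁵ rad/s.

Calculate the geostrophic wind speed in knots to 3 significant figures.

Coriolis parameter at 28°N:
f = 2Ω sin φ = 2 × 7.29×10⁻⁵ × sin 28° = 6.84×10⁻⁵ s⁻¹
Pressure gradient: |∂P/∂n| = 100 Pa / 189000 m = 5.29×10⁻⁴ Pa/m
Geostrophic balance (pressure-gradient force = Coriolis force):
V_g = (1/(fρ)) |∂P/∂n| = 5.29×10⁻⁴ / (6.84×10⁻⁵ × 1.25) = 6.18 m/s
Converting: 6.18 m/s × 1.944 = 12.0 knots

12.0 knots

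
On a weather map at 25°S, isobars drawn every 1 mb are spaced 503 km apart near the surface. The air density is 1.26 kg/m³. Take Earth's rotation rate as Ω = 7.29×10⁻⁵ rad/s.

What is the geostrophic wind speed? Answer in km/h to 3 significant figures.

9.22 km/h

Coriolis parameter at 25°S:
f = 2Ω sin φ = 2 × 7.29×10⁻⁵ × sin 25° = 6.16×10⁻⁵ s⁻¹
Pressure gradient: |∂P/∂n| = 100 Pa / 503000 m = 1.99×10⁻⁴ Pa/m
Geostrophic balance (pressure-gradient force = Coriolis force):
V_g = (1/(fρ)) |∂P/∂n| = 1.99×10⁻⁴ / (6.16×10⁻⁵ × 1.26) = 2.56 m/s
Converting: 2.56 m/s × 3.6 = 9.22 km/h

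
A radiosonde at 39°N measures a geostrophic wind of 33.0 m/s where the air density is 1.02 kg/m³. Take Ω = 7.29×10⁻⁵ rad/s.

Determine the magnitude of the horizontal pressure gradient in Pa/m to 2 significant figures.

3.1×10⁻³ Pa/m

Coriolis parameter at 39°N:
f = 2Ω sin φ = 2 × 7.29×10⁻⁵ × sin 39° = 9.18×10⁻⁵ s⁻¹
Geostrophic balance rearranged: |∂P/∂n| = f ρ V_g
|∂P/∂n| = 9.18×10⁻⁵ × 1.02 × 33.0 = 3.09×10⁻³ Pa/m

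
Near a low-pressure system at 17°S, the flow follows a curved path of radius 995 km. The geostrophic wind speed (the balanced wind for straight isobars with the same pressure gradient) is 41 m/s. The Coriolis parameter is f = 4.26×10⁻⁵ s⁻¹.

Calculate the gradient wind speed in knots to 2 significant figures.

Around a low, centrifugal force acts outward with Coriolis, so pressure-gradient force balances both:
(1/ρ)|∂P/∂n| = fV + V²/R  →  V² + fR·V − fR·V_g = 0
With fR = 4.26×10⁻⁵ × 995×10³ m = 42.4 m/s:
V = [−fR + √((fR)² + 4 fR V_g)]/2 = [−42.4 + √(42.4² + 4×42.4×41)]/2 = 25.6 m/s
Subgeostrophic (V < V_g = 41 m/s), as expected around a low.
Converting: 25.6 m/s × 1.944 = 50 knots

50 knots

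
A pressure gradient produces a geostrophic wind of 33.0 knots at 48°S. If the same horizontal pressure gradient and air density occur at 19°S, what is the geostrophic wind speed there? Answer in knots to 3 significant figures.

With the same pressure gradient and density, V_g ∝ 1/f ∝ 1/sin φ.
V₂ = V₁ · sin φ₁ / sin φ₂ = 33.0 × sin 48° / sin 19°
V₂ = 33.0 × 0.7431/0.3256 = 75.3 knots

75.3 knots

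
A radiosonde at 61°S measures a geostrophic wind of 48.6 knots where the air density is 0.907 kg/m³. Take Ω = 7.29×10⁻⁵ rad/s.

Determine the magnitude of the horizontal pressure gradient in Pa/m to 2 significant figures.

Coriolis parameter at 61°S:
f = 2Ω sin φ = 2 × 7.29×10⁻⁵ × sin 61° = 1.28×10⁻⁴ s⁻¹
Wind speed in SI: 48.6 knots = 25.0 m/s
Geostrophic balance rearranged: |∂P/∂n| = f ρ V_g
|∂P/∂n| = 1.28×10⁻⁴ × 0.907 × 25.0 = 2.89×10⁻³ Pa/m

2.9×10⁻³ Pa/m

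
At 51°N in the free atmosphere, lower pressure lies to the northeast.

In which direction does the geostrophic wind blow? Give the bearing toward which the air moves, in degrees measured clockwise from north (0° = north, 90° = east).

135°

The pressure-gradient force points toward the northeast (bearing 045°).
Geostrophic balance: in the Northern Hemisphere the Coriolis force deflects motion to the right, so the geostrophic wind blows 90° to the right of the pressure-gradient force (low pressure on the left).
Rotating 045° by 90° clockwise gives 135° — the wind blows toward the southeast.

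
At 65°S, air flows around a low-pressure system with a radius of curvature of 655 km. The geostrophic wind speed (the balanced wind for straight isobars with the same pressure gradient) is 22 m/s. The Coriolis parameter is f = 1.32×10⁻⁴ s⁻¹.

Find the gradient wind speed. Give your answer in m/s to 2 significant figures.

18 m/s

Around a low, centrifugal force acts outward with Coriolis, so pressure-gradient force balances both:
(1/ρ)|∂P/∂n| = fV + V²/R  →  V² + fR·V − fR·V_g = 0
With fR = 1.32×10⁻⁴ × 655×10³ m = 86.5 m/s:
V = [−fR + √((fR)² + 4 fR V_g)]/2 = [−86.5 + √(86.5² + 4×86.5×22)]/2 = 18.2 m/s
Subgeostrophic (V < V_g = 22 m/s), as expected around a low.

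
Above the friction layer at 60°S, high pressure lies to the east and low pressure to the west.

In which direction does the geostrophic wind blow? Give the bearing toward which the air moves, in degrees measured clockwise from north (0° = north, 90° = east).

180°

The pressure-gradient force points toward the west (bearing 270°).
Geostrophic balance: in the Southern Hemisphere the Coriolis force deflects motion to the left, so the geostrophic wind blows 90° to the left of the pressure-gradient force (low pressure on the right).
Rotating 270° by 90° counterclockwise gives 180° — the wind blows toward the south.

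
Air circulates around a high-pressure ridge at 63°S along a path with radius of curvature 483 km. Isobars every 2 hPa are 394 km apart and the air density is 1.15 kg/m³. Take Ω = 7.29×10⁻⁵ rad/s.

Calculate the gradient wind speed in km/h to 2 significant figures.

Coriolis parameter at 63°S:
f = 2Ω sin φ = 2 × 7.29×10⁻⁵ × sin 63° = 1.30×10⁻⁴ s⁻¹
Pressure gradient: |∂P/∂n| = 200 Pa / 394000 m = 5.08×10⁻⁴ Pa/m
Geostrophic speed: V_g = |∂P/∂n|/(fρ) = 5.08×10⁻⁴/(1.30×10⁻⁴ × 1.15) = 3.40 m/s
Around a high, pressure-gradient force acts outward with centrifugal, so Coriolis balances both:
fV = (1/ρ)|∂P/∂n| + V²/R  →  V² − fR·V + fR·V_g = 0
With fR = 1.30×10⁻⁴ × 483×10³ m = 62.7 m/s:
V = [fR − √((fR)² − 4 fR V_g)]/2 = [62.7 − √(62.7² − 4×62.7×3.4)]/2 = 3.6 m/s
Supergeostrophic (V > V_g = 3.4 m/s), as expected around a high.
Converting: 3.6 m/s × 3.6 = 13 km/h

13 km/h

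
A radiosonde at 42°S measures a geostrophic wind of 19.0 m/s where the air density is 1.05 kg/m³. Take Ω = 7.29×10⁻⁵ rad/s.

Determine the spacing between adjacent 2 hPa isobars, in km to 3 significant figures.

103 km

Coriolis parameter at 42°S:
f = 2Ω sin φ = 2 × 7.29×10⁻⁵ × sin 42° = 9.76×10⁻⁵ s⁻¹
Geostrophic balance rearranged: |∂P/∂n| = f ρ V_g
|∂P/∂n| = 9.76×10⁻⁵ × 1.05 × 19.0 = 1.95×10⁻³ Pa/m
Isobar spacing: Δn = ΔP/|∂P/∂n| = 200 Pa / 1.95×10⁻³ Pa/m = 102759 m ≈ 103 km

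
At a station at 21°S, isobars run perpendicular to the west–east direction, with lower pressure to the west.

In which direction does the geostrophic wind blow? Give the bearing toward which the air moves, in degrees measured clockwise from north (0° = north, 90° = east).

The pressure-gradient force points toward the west (bearing 270°).
Geostrophic balance: in the Southern Hemisphere the Coriolis force deflects motion to the left, so the geostrophic wind blows 90° to the left of the pressure-gradient force (low pressure on the right).
Rotating 270° by 90° counterclockwise gives 180° — the wind blows toward the south.

180°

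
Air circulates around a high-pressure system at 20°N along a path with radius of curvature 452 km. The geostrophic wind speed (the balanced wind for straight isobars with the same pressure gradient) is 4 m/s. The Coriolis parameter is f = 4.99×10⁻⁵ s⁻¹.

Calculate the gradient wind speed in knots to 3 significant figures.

Around a high, pressure-gradient force acts outward with centrifugal, so Coriolis balances both:
fV = (1/ρ)|∂P/∂n| + V²/R  →  V² − fR·V + fR·V_g = 0
With fR = 4.99×10⁻⁵ × 452×10³ m = 22.6 m/s:
V = [fR − √((fR)² − 4 fR V_g)]/2 = [22.6 − √(22.6² − 4×22.6×4)]/2 = 5.2 m/s
Supergeostrophic (V > V_g = 4 m/s), as expected around a high.
Converting: 5.2 m/s × 1.944 = 10.1 knots

10.1 knots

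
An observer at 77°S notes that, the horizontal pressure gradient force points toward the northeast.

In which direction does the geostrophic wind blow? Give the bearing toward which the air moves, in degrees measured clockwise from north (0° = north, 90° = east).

The pressure-gradient force points toward the northeast (bearing 045°).
Geostrophic balance: in the Southern Hemisphere the Coriolis force deflects motion to the left, so the geostrophic wind blows 90° to the left of the pressure-gradient force (low pressure on the right).
Rotating 045° by 90° counterclockwise gives 315° — the wind blows toward the northwest.

315°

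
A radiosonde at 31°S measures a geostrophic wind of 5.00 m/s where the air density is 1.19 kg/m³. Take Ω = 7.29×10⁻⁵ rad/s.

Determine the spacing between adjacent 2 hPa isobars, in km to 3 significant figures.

448 km

Coriolis parameter at 31°S:
f = 2Ω sin φ = 2 × 7.29×10⁻⁵ × sin 31° = 7.51×10⁻⁵ s⁻¹
Geostrophic balance rearranged: |∂P/∂n| = f ρ V_g
|∂P/∂n| = 7.51×10⁻⁵ × 1.19 × 5.00 = 4.47×10⁻⁴ Pa/m
Isobar spacing: Δn = ΔP/|∂P/∂n| = 200 Pa / 4.47×10⁻⁴ Pa/m = 447627 m ≈ 448 km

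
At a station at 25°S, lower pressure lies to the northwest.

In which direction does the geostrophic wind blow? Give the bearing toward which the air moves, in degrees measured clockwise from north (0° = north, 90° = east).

The pressure-gradient force points toward the northwest (bearing 315°).
Geostrophic balance: in the Southern Hemisphere the Coriolis force deflects motion to the left, so the geostrophic wind blows 90° to the left of the pressure-gradient force (low pressure on the right).
Rotating 315° by 90° counterclockwise gives 225° — the wind blows toward the southwest.

225°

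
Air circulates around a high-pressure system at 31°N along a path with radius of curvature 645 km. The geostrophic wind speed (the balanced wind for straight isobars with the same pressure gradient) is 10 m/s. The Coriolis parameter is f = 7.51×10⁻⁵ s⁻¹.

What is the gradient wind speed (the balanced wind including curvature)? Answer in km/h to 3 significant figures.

Around a high, pressure-gradient force acts outward with centrifugal, so Coriolis balances both:
fV = (1/ρ)|∂P/∂n| + V²/R  →  V² − fR·V + fR·V_g = 0
With fR = 7.51×10⁻⁵ × 645×10³ m = 48.4 m/s:
V = [fR − √((fR)² − 4 fR V_g)]/2 = [48.4 − √(48.4² − 4×48.4×10)]/2 = 14.1 m/s
Supergeostrophic (V > V_g = 10 m/s), as expected around a high.
Converting: 14.1 m/s × 3.6 = 50.8 km/h

50.8 km/h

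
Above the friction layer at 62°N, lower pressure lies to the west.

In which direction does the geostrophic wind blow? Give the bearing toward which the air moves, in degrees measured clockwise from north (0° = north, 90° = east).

000°

The pressure-gradient force points toward the west (bearing 270°).
Geostrophic balance: in the Northern Hemisphere the Coriolis force deflects motion to the right, so the geostrophic wind blows 90° to the right of the pressure-gradient force (low pressure on the left).
Rotating 270° by 90° clockwise gives 000° — the wind blows toward the north.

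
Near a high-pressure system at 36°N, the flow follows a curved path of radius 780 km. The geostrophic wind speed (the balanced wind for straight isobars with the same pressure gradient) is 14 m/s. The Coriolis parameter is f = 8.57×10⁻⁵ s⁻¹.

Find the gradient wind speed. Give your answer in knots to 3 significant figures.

38.8 knots

Around a high, pressure-gradient force acts outward with centrifugal, so Coriolis balances both:
fV = (1/ρ)|∂P/∂n| + V²/R  →  V² − fR·V + fR·V_g = 0
With fR = 8.57×10⁻⁵ × 780×10³ m = 66.8 m/s:
V = [fR − √((fR)² − 4 fR V_g)]/2 = [66.8 − √(66.8² − 4×66.8×14)]/2 = 20 m/s
Supergeostrophic (V > V_g = 14 m/s), as expected around a high.
Converting: 20 m/s × 1.944 = 38.8 knots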